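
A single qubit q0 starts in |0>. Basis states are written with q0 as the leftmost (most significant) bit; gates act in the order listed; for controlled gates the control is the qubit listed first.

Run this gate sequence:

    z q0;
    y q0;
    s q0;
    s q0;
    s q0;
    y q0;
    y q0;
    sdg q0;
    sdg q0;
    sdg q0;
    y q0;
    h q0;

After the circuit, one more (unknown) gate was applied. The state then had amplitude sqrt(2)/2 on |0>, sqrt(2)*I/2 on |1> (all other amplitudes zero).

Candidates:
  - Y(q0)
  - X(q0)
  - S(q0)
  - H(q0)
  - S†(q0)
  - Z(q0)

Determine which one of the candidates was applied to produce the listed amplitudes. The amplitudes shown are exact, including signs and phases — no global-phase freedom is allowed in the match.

It was S(q0) that produced the state shown. Key observation: steps 3-10 multiply out to the identity, so the circuit reduces to the remaining gates.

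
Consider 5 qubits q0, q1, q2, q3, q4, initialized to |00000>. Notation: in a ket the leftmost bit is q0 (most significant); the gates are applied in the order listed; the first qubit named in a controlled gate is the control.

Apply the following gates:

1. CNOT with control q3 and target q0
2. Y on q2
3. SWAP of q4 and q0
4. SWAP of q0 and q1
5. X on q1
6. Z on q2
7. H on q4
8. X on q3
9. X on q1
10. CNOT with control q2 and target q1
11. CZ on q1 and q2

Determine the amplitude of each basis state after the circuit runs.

The final amplitudes are sqrt(2)*I/2 on |01110>, sqrt(2)*I/2 on |01111>, and 0 on every other basis state.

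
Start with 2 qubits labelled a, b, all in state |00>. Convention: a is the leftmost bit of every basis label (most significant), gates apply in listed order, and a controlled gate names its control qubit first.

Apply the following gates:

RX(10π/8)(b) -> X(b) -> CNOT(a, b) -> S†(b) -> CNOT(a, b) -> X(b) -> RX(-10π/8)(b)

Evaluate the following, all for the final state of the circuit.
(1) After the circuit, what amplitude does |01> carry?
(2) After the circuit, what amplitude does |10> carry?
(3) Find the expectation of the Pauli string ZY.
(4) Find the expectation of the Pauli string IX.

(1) The amplitude on |01> is sqrt(2)*(-1 + I)/4.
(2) |10> carries amplitude 0 in the final state.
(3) In the final state, ZY has expectation 1/2.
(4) The expectation value of IX is -sqrt(2)/2.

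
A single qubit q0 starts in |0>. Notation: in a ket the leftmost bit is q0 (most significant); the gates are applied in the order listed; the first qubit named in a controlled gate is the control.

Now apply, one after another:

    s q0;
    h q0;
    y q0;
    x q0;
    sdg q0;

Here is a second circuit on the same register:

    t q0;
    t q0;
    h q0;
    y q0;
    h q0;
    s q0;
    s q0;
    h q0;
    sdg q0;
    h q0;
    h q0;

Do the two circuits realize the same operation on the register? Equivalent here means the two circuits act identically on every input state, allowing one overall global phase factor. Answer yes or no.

Yes: on every input state the two circuits agree up to one overall phase factor.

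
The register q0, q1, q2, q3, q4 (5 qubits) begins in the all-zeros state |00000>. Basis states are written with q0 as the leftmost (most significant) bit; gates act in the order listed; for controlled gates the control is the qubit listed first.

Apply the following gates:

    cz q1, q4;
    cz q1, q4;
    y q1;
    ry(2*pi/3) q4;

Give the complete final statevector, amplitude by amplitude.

After the circuit, the state carries amplitude I/2 on |01000>, sqrt(3)*I/2 on |01001>, and 0 on every other basis state. Key observation: the block from step 1 through step 2 cancels to the identity and can be dropped.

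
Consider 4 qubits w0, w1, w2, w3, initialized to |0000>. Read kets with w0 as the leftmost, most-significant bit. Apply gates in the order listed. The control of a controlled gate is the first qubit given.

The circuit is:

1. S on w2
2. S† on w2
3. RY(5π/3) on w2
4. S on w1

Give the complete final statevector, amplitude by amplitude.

The final amplitudes are -sqrt(3)/2 on |0000>, 1/2 on |0010>, and 0 on every other basis state. Key observation: steps 1-2 multiply out to the identity, so the circuit reduces to the remaining gates.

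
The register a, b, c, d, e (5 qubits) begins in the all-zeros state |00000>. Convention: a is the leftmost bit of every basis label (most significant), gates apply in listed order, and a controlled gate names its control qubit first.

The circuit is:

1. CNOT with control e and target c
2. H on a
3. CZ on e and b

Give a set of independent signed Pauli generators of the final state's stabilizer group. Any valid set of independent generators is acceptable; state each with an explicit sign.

The stabilizer group can be generated by +XIIII, +IZIII, +IIZII, +IIIZI, +IIIIZ, among other valid generating sets.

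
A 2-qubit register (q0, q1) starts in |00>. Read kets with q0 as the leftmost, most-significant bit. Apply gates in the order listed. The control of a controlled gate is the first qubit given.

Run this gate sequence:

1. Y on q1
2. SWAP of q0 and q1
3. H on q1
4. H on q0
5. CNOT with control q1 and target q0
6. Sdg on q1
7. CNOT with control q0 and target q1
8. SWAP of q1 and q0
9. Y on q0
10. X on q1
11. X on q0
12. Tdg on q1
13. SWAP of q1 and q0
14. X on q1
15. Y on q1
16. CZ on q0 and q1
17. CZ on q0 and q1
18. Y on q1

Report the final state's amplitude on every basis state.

After the circuit, the state carries amplitude -1/2 on |00>, I/2 on |01>, exp(I*pi/4)/2 on |10>, exp(3*I*pi/4)/2 on |11>. Key observation: steps 15-18 multiply out to the identity, so the circuit reduces to the remaining gates.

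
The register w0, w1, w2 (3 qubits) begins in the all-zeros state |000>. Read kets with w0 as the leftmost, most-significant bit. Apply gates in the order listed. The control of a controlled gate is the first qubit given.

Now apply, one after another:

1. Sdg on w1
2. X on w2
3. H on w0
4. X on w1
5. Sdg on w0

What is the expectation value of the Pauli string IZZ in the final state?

In the final state, IZZ has expectation 1.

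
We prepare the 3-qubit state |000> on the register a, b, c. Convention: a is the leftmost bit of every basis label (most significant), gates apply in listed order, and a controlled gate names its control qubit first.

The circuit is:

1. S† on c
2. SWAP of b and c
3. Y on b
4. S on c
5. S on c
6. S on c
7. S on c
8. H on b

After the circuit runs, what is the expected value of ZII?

The observable ZII averages to 1. Key observation: gates 4-7 undo each other exactly, leaving only the rest of the circuit to track.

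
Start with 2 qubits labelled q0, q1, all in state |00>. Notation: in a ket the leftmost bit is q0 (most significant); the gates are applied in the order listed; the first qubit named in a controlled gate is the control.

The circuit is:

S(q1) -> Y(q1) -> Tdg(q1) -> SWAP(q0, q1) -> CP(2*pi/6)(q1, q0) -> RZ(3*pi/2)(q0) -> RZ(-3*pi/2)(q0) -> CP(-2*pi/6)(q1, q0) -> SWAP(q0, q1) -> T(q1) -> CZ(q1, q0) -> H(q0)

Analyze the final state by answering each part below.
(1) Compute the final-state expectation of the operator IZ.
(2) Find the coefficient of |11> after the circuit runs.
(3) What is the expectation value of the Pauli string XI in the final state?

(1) The expectation value of IZ is -1. Key observation: the block from step 3 through step 10 cancels to the identity and can be dropped.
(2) |11> carries amplitude sqrt(2)*I/2 in the final state.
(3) The observable XI averages to 1.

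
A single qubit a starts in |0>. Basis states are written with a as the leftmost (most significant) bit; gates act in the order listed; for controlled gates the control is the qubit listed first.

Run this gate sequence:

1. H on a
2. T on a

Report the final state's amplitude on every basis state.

The resulting statevector has amplitude sqrt(2)/2 on |0>, sqrt(2)*exp(I*pi/4)/2 on |1>.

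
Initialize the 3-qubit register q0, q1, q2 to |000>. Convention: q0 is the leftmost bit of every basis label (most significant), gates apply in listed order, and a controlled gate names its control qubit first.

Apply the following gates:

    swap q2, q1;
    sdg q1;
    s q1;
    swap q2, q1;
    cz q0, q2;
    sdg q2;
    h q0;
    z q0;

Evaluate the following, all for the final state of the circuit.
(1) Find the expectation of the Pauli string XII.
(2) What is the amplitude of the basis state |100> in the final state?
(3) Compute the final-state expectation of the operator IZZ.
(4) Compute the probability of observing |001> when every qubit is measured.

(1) In the final state, XII has expectation -1. Key observation: the block from step 1 through step 4 cancels to the identity and can be dropped.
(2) |100> carries amplitude -sqrt(2)/2 in the final state.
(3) In the final state, IZZ has expectation 1.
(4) The probability of measuring |001> is 0.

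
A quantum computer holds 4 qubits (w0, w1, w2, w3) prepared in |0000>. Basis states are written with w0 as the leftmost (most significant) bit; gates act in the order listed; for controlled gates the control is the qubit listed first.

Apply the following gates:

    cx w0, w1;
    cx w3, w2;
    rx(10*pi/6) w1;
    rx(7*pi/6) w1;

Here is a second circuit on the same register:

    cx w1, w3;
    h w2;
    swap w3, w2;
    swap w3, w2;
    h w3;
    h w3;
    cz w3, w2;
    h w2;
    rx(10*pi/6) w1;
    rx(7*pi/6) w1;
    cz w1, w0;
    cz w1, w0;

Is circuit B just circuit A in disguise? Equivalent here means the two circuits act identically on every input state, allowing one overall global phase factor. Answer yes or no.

No — the two circuits implement different unitaries, even allowing a global phase.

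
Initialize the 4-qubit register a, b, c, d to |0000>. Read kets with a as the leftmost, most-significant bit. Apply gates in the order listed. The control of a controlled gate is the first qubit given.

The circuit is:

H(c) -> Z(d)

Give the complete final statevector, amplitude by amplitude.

After the circuit, the state carries amplitude sqrt(2)/2 on |0000>, sqrt(2)/2 on |0010>, and 0 on every other basis state.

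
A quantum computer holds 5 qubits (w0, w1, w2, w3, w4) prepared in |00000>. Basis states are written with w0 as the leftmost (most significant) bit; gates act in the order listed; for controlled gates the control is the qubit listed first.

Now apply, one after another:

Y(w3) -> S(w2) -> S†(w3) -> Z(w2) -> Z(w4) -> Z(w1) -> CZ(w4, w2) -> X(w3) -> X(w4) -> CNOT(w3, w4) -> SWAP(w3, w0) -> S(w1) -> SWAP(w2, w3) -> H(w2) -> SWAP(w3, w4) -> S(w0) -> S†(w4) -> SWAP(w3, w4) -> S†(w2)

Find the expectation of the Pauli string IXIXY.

The expectation value of IXIXY is 0.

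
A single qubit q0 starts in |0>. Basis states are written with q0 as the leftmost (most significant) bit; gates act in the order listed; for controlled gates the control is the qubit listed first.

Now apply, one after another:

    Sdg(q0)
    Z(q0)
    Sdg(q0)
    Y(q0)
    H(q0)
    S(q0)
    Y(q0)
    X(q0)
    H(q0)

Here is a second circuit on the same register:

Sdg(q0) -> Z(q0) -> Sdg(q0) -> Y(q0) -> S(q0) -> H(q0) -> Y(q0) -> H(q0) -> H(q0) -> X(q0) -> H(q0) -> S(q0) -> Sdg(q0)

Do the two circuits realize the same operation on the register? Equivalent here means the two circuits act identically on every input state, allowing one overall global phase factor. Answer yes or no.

No: there is an input state on which the two circuits produce genuinely different outputs (not merely differing by a phase).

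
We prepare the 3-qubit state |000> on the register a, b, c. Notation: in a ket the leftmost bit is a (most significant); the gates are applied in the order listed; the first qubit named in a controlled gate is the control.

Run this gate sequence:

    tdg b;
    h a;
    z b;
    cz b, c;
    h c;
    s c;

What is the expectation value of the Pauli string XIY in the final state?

In the final state, XIY has expectation 1.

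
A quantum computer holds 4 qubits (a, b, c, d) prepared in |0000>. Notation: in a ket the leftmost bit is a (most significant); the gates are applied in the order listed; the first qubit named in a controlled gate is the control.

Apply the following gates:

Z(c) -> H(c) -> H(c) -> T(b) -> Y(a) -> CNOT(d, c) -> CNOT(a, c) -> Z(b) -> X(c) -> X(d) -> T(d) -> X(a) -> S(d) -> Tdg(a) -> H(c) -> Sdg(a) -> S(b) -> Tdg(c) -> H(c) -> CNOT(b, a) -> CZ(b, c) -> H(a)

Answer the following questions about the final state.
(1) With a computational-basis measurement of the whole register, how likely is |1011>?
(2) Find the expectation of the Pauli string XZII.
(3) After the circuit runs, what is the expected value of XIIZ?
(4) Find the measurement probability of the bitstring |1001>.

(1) The probability of measuring |1011> is 1/4 - sqrt(2)/8. Key observation: steps 2-3 multiply out to the identity, so the circuit reduces to the remaining gates.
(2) The observable XZII averages to 1.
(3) The expectation value of XIIZ is -1.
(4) A full measurement returns |1001> with probability sqrt(2)/8 + 1/4.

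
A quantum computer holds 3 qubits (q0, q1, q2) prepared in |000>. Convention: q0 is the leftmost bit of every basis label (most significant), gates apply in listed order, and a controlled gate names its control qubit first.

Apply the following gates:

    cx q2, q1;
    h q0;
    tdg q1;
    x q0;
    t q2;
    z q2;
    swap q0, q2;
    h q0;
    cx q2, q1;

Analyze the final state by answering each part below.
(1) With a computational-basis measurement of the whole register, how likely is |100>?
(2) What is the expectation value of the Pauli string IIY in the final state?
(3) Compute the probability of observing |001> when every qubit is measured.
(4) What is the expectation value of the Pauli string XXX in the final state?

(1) A full measurement returns |100> with probability 1/4.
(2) The expectation value of IIY is 0.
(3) A full measurement returns |001> with probability 0.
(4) The observable XXX averages to 1.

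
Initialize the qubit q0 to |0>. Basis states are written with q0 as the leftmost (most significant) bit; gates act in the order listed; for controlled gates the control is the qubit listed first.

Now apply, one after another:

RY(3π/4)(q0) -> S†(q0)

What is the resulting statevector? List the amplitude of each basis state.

The final amplitudes are sqrt(2 - sqrt(2))/2 on |0>, -I*sqrt(sqrt(2) + 2)/2 on |1>.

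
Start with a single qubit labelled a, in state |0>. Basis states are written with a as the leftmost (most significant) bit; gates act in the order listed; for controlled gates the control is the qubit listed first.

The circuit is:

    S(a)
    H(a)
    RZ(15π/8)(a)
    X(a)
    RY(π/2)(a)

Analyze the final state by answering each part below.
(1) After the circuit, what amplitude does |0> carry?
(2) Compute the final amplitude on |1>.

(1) |0> carries amplitude (1 + exp(7*I*pi/8))*exp(I*pi/16)/2 in the final state.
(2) The amplitude on |1> is (-1 + exp(7*I*pi/8))*exp(I*pi/16)/2.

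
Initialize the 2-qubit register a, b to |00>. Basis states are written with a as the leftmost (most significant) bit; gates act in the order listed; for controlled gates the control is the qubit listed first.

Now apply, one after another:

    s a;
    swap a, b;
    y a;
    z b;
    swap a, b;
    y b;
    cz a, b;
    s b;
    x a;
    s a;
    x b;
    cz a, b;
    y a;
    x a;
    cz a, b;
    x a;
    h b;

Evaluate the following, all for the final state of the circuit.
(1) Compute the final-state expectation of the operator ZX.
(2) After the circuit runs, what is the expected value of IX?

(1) In the final state, ZX has expectation -1.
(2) In the final state, IX has expectation -1.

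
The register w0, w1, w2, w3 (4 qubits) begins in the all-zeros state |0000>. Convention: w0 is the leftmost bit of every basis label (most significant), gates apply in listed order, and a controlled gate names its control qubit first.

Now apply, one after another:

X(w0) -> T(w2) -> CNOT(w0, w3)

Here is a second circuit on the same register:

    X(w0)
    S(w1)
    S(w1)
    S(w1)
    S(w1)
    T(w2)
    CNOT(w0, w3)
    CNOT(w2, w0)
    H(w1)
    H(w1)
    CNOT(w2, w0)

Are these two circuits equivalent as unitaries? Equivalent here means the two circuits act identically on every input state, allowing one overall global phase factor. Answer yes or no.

Yes, they are equivalent — the unitaries differ by at most a global phase.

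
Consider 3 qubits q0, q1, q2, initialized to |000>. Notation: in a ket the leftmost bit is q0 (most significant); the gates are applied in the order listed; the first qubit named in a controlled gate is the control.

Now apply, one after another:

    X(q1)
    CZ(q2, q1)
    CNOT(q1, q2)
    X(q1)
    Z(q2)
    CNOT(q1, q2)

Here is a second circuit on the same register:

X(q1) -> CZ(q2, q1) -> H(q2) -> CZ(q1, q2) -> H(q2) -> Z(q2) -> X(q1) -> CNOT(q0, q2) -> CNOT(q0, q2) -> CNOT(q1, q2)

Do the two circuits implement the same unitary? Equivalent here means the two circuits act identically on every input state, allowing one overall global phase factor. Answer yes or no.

Yes, they are equivalent — the unitaries differ by at most a global phase.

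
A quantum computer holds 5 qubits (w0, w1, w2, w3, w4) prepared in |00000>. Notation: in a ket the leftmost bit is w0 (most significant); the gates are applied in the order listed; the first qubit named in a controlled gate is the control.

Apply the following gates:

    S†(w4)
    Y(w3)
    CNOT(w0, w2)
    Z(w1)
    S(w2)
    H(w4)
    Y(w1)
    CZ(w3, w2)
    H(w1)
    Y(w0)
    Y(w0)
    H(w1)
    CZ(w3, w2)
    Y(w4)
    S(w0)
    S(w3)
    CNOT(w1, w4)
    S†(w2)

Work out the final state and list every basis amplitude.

The resulting statevector has amplitude sqrt(2)/2 on |01010>, -sqrt(2)/2 on |01011>, and 0 on every other basis state. Key observation: gates 8-13 undo each other exactly, leaving only the rest of the circuit to track.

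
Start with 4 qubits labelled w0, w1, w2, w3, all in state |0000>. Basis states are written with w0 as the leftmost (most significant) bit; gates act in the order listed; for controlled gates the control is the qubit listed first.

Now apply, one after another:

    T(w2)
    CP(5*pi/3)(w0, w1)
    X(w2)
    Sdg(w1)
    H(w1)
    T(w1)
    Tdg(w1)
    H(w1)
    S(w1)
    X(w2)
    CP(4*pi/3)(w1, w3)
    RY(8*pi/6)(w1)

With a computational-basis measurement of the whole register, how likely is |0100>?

The probability of measuring |0100> is 3/4. Key observation: gates 3-10 undo each other exactly, leaving only the rest of the circuit to track.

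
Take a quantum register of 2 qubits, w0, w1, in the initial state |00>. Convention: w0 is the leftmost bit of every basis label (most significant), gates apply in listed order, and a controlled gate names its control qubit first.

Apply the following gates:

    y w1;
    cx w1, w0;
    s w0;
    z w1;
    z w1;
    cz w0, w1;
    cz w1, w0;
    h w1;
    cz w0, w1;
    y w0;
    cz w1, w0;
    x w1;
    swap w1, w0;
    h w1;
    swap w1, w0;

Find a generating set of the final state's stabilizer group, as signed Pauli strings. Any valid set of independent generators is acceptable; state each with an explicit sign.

The final state is stabilized by the group generated by +XI, +IX; other independent generating sets are equally valid.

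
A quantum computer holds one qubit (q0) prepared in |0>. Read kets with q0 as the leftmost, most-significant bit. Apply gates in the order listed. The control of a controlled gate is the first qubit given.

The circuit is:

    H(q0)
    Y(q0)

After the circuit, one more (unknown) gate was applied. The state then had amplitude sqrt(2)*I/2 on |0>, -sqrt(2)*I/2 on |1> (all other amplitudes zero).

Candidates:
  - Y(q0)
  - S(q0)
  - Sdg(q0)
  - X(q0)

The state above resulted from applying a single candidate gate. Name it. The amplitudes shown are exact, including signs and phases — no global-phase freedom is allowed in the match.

It was X(q0) that produced the state shown.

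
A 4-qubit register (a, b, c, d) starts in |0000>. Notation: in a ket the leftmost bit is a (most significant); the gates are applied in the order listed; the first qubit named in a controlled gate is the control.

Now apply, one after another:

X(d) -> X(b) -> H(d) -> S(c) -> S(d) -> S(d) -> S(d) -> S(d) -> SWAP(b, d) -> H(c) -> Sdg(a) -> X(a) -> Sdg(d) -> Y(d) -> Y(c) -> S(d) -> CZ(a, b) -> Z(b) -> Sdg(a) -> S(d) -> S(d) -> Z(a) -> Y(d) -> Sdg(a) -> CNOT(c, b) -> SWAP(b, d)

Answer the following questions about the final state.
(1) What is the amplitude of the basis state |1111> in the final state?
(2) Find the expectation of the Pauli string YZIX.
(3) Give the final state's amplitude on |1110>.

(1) |1111> carries amplitude 1/2 in the final state. Key observation: steps 5-8 multiply out to the identity, so the circuit reduces to the remaining gates.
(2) In the final state, YZIX has expectation 0.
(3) The final state's coefficient on |1110> equals -1/2.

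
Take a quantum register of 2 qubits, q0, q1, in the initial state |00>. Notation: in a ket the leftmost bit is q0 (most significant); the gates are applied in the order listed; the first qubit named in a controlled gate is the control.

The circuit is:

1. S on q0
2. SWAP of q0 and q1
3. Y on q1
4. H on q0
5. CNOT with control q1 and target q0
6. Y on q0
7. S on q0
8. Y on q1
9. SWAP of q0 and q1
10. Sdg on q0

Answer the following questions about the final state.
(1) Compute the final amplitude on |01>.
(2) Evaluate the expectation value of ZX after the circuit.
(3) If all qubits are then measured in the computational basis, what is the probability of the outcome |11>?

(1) The final state's coefficient on |01> equals -sqrt(2)/2.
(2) The expectation value of ZX is 0.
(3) The probability of measuring |11> is 0.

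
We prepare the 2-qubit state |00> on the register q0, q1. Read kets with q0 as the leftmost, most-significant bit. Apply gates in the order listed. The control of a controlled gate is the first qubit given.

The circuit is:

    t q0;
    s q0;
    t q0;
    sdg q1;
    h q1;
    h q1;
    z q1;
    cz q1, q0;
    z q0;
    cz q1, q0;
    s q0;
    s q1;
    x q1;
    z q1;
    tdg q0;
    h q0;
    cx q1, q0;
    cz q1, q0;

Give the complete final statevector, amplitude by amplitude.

After the circuit, the state carries amplitude 0 on |00>, -sqrt(2)/2 on |01>, 0 on |10>, sqrt(2)/2 on |11>.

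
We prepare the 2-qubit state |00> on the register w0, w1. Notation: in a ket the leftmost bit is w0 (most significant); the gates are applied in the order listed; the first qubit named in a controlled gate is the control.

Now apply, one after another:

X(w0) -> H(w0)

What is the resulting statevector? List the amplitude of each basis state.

The resulting statevector has amplitude sqrt(2)/2 on |00>, 0 on |01>, -sqrt(2)/2 on |10>, 0 on |11>.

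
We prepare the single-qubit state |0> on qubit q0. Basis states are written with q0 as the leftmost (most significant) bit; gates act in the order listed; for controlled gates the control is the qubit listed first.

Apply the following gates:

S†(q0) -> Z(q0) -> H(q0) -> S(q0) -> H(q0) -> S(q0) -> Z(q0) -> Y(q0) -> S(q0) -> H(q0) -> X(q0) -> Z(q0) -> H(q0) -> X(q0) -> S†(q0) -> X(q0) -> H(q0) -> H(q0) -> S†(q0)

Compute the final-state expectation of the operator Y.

The expectation value of Y is 1.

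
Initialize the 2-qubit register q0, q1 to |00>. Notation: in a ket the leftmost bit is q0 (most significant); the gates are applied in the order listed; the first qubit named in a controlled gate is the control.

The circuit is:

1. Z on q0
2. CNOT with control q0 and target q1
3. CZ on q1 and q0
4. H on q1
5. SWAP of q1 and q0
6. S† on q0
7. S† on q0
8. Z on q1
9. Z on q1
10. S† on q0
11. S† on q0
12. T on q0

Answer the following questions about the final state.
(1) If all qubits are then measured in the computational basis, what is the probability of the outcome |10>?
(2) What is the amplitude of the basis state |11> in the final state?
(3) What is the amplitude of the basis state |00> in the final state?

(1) Outcome |10> occurs with probability 1/2.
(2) The final state's coefficient on |11> equals 0.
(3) The amplitude on |00> is sqrt(2)/2.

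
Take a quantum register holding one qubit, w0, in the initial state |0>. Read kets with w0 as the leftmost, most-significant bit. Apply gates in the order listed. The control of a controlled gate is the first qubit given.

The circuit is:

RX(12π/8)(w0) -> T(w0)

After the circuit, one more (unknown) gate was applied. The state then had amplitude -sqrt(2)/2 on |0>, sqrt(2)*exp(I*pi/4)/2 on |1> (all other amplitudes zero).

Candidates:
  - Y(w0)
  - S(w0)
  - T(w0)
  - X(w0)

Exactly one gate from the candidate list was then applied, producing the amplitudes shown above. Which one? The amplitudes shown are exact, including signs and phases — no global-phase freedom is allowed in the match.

The unique candidate consistent with the amplitudes is S(w0).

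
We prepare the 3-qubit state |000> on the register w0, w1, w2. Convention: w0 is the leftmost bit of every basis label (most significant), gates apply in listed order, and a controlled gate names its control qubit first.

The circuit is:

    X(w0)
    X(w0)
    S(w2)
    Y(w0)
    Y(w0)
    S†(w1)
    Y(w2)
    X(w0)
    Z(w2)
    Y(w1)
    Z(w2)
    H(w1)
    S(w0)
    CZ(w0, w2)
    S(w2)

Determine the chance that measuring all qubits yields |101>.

A full measurement returns |101> with probability 1/2.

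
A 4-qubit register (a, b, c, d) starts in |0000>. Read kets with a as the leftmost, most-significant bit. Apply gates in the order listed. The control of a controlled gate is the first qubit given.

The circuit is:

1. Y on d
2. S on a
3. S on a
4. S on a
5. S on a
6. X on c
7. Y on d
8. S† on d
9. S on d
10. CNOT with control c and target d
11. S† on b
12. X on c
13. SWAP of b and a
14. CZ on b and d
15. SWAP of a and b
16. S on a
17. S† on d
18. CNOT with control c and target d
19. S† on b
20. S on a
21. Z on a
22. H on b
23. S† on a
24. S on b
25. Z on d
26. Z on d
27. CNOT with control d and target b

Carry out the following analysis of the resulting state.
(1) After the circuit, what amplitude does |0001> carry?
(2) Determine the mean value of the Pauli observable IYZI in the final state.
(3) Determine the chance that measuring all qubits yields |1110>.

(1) The amplitude on |0001> is sqrt(2)/2.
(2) In the final state, IYZI has expectation -1.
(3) A full measurement returns |1110> with probability 0.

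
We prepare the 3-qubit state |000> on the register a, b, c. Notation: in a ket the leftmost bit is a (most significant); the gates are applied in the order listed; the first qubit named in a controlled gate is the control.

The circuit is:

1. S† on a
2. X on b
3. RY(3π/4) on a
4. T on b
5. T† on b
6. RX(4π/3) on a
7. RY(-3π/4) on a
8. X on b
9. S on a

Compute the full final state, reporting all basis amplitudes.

The final amplitudes are -1/2 - sqrt(6)*I/4 on |000>, -sqrt(6)/4 on |100>, and 0 on every other basis state.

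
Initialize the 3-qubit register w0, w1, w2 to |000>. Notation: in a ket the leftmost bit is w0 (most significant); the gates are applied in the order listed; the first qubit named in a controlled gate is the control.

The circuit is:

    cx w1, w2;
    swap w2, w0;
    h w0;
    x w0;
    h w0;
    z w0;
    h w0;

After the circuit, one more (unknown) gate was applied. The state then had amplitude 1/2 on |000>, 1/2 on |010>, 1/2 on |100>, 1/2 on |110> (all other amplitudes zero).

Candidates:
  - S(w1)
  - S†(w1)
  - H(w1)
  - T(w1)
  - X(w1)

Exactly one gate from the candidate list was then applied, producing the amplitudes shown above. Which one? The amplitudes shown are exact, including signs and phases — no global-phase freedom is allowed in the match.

It was H(w1) that produced the state shown. Key observation: gates 3-6 undo each other exactly, leaving only the rest of the circuit to track.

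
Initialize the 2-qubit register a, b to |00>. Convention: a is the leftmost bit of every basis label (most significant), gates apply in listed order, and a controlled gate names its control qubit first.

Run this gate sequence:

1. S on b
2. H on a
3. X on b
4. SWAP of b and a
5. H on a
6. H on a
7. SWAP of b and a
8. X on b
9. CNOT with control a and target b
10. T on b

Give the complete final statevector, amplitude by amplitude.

The resulting statevector has amplitude sqrt(2)/2 on |00>, 0 on |01>, 0 on |10>, sqrt(2)*exp(I*pi/4)/2 on |11>. Key observation: gates 3-8 undo each other exactly, leaving only the rest of the circuit to track.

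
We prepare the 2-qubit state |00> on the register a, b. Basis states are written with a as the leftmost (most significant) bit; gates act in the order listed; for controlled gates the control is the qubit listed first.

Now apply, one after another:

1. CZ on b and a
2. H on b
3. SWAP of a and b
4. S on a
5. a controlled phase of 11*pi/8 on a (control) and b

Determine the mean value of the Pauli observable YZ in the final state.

In the final state, YZ has expectation 1.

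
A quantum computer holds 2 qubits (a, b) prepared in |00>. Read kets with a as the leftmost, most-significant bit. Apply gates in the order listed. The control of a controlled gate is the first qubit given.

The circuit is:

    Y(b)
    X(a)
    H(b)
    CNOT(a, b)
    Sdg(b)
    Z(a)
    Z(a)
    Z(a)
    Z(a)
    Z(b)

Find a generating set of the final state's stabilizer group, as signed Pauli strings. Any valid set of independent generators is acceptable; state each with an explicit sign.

One valid set of independent stabilizer generators is -IY, -ZI (any independent generating set of the same group is equally correct).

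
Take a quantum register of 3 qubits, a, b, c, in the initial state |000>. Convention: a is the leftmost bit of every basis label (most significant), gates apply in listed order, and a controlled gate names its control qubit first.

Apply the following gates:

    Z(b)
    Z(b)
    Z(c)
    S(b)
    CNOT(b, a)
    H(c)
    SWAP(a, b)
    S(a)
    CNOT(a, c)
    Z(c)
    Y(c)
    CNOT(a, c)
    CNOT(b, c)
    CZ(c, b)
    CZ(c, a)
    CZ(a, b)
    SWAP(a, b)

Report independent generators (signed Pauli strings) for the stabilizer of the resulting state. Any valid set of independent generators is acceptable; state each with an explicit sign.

The final state is stabilized by the group generated by +IIX, +ZII, +IZI; other independent generating sets are equally valid.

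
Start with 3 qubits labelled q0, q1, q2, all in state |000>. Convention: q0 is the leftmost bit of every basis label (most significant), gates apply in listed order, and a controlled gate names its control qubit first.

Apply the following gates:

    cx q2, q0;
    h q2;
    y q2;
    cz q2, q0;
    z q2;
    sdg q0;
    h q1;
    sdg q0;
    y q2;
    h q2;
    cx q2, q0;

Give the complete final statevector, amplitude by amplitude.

After the circuit, the state carries amplitude -sqrt(2)/2 on |101>, -sqrt(2)/2 on |111>, and 0 on every other basis state.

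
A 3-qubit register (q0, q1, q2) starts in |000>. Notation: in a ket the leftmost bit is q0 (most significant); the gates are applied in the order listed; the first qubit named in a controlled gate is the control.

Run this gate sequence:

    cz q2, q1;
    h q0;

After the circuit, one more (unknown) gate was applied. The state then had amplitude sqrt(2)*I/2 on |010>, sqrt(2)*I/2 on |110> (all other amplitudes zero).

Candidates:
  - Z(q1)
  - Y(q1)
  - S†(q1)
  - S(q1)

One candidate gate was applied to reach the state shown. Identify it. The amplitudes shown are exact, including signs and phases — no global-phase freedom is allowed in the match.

The applied gate was Y(q1).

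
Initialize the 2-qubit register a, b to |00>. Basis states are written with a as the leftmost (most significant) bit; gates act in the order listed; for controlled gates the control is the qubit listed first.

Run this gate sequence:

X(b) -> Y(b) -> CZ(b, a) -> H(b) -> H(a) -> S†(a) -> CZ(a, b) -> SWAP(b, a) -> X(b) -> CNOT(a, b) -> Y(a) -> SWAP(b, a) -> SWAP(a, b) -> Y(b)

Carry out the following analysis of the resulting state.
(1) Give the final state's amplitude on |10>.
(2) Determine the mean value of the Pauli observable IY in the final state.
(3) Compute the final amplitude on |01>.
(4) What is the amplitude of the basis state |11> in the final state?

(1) The amplitude on |10> is -I/2.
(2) In the final state, IY has expectation 1.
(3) The amplitude on |01> is -I/2.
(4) The amplitude on |11> is 1/2.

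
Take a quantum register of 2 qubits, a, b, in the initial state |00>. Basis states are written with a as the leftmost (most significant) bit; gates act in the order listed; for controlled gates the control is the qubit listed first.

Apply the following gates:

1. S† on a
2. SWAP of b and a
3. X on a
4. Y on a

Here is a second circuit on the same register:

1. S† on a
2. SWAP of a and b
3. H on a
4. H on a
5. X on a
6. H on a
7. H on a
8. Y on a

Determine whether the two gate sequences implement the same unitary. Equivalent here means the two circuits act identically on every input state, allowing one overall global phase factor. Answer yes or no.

Yes: on every input state the two circuits agree up to one overall phase factor.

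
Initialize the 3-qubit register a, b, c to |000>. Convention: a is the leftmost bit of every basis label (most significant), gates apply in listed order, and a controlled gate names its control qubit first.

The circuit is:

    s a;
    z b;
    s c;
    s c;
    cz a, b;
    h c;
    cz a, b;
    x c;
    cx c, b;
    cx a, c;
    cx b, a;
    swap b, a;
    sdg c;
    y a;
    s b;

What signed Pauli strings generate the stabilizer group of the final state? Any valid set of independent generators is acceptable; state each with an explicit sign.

One valid set of independent stabilizer generators is -XXX, -ZIZ, +IZZ (any independent generating set of the same group is equally correct).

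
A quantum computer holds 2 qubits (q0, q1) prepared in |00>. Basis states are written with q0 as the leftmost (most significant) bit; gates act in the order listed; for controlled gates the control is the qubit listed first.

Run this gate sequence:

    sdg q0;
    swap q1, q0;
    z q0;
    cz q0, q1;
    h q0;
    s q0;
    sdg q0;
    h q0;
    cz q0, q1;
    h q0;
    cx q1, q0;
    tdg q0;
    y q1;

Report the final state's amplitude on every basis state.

After the circuit, the state carries amplitude 0 on |00>, sqrt(2)*I/2 on |01>, 0 on |10>, sqrt(2)*exp(I*pi/4)/2 on |11>. Key observation: steps 4-9 multiply out to the identity, so the circuit reduces to the remaining gates.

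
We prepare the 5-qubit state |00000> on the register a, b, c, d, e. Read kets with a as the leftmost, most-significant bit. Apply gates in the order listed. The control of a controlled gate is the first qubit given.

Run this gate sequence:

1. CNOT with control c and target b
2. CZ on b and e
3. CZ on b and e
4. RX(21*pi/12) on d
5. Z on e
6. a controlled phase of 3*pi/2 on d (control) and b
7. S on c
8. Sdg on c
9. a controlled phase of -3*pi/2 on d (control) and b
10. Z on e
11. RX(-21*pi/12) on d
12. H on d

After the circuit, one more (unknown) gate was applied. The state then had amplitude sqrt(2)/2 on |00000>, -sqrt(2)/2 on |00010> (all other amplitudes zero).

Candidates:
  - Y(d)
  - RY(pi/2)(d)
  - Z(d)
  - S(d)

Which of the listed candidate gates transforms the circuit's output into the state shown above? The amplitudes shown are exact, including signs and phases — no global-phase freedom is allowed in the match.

The unique candidate consistent with the amplitudes is Z(d). Key observation: steps 4-11 multiply out to the identity, so the circuit reduces to the remaining gates.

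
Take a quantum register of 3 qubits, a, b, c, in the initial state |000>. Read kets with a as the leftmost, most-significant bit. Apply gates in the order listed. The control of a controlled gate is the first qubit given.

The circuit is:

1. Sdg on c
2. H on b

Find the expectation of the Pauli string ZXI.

The observable ZXI averages to 1.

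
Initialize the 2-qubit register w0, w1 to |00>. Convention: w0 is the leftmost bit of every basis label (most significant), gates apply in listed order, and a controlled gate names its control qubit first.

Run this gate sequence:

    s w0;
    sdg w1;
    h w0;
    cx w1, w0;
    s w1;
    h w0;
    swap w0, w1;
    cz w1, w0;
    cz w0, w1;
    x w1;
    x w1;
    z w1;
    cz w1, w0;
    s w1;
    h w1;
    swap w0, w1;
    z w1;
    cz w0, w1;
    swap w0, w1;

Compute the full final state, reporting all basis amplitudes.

The resulting statevector has amplitude sqrt(2)/2 on |00>, sqrt(2)/2 on |01>, 0 on |10>, 0 on |11>.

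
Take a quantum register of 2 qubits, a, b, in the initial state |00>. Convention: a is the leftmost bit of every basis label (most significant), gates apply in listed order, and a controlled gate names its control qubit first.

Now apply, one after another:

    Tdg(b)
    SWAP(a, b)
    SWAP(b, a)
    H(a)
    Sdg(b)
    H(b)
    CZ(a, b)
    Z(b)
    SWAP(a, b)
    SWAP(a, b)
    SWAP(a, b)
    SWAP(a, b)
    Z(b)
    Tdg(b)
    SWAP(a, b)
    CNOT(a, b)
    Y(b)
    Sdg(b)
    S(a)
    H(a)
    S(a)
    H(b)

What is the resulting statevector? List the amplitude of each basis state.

The resulting statevector has amplitude 1/4 - I/4 - exp(I*pi/4)/4 - exp(3*I*pi/4)/4 on |00>, -1/4 - I/4 - exp(3*I*pi/4)/4 + exp(I*pi/4)/4 on |01>, 1/4 - exp(I*pi/4)/4 + exp(3*I*pi/4)/4 + I/4 on |10>, 1/4 - I/4 - exp(I*pi/4)/4 - exp(3*I*pi/4)/4 on |11>. Key observation: the block from step 8 through step 13 cancels to the identity and can be dropped.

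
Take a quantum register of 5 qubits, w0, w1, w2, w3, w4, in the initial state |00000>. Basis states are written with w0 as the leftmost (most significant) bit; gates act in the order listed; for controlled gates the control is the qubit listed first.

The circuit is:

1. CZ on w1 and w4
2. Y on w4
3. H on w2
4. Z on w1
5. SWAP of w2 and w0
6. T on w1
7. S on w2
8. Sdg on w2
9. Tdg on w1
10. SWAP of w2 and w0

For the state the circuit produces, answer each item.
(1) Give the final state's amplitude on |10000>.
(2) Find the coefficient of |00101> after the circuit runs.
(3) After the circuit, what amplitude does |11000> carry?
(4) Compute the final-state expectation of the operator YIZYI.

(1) The amplitude on |10000> is 0.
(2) The final state's coefficient on |00101> equals sqrt(2)*I/2.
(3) The amplitude on |11000> is 0.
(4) The observable YIZYI averages to 0.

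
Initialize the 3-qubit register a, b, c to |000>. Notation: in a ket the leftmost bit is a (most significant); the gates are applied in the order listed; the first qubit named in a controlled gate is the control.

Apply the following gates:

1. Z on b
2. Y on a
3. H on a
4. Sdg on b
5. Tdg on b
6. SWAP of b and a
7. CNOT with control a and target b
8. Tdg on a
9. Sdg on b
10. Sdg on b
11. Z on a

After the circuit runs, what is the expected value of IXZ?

In the final state, IXZ has expectation 1.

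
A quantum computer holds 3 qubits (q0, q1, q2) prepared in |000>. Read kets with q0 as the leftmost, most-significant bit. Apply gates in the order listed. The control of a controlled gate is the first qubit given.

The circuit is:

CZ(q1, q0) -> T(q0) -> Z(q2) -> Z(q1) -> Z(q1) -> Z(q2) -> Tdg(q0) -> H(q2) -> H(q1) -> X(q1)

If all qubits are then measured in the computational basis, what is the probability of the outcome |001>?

The probability of measuring |001> is 1/4. Key observation: the block from step 2 through step 7 cancels to the identity and can be dropped.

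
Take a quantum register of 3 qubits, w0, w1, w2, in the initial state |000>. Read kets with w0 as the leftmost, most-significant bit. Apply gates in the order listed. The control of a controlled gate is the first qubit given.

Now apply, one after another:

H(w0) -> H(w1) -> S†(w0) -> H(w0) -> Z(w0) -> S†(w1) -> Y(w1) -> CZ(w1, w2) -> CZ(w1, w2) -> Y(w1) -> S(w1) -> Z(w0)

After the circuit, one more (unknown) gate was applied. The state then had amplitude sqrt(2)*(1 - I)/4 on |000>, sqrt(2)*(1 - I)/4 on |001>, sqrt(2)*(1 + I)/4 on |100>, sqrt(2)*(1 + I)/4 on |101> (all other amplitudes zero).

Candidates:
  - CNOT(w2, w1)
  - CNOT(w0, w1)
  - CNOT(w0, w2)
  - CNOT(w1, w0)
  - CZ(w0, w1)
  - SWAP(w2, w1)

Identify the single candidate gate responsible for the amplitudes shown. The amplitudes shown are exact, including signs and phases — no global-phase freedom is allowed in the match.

It was SWAP(w2, w1) that produced the state shown.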